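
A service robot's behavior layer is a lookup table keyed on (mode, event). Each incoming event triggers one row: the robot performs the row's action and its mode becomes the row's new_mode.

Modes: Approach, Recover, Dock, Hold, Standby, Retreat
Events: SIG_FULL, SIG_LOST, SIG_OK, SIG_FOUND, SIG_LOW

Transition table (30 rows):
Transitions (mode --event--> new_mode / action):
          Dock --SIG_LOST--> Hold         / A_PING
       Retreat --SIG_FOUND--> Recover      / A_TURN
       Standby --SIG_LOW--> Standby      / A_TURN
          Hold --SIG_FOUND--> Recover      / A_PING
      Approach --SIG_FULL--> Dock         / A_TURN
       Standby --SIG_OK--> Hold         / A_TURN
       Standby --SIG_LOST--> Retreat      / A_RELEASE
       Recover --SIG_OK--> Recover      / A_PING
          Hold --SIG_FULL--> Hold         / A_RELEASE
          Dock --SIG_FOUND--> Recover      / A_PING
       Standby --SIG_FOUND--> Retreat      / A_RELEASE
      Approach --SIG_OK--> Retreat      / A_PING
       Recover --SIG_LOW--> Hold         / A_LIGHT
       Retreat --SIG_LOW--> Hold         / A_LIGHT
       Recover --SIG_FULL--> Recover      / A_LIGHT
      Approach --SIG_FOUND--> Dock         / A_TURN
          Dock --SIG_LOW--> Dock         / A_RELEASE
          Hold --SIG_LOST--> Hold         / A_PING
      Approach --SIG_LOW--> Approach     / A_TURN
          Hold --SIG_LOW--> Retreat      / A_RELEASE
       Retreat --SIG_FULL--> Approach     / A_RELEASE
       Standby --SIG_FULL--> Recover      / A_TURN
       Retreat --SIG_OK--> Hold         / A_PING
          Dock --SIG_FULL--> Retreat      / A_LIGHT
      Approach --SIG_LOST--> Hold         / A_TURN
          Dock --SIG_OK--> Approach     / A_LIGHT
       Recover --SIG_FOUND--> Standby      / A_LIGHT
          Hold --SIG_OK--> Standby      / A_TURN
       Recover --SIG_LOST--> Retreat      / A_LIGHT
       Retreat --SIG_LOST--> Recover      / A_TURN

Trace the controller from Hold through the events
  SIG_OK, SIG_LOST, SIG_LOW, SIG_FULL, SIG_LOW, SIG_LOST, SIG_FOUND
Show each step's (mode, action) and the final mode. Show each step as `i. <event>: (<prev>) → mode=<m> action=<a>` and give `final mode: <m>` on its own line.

final mode: Standby

1. SIG_OK: (Hold) → mode=Standby action=A_TURN
2. SIG_LOST: (Standby) → mode=Retreat action=A_RELEASE
3. SIG_LOW: (Retreat) → mode=Hold action=A_LIGHT
4. SIG_FULL: (Hold) → mode=Hold action=A_RELEASE
5. SIG_LOW: (Hold) → mode=Retreat action=A_RELEASE
6. SIG_LOST: (Retreat) → mode=Recover action=A_TURN
7. SIG_FOUND: (Recover) → mode=Standby action=A_LIGHT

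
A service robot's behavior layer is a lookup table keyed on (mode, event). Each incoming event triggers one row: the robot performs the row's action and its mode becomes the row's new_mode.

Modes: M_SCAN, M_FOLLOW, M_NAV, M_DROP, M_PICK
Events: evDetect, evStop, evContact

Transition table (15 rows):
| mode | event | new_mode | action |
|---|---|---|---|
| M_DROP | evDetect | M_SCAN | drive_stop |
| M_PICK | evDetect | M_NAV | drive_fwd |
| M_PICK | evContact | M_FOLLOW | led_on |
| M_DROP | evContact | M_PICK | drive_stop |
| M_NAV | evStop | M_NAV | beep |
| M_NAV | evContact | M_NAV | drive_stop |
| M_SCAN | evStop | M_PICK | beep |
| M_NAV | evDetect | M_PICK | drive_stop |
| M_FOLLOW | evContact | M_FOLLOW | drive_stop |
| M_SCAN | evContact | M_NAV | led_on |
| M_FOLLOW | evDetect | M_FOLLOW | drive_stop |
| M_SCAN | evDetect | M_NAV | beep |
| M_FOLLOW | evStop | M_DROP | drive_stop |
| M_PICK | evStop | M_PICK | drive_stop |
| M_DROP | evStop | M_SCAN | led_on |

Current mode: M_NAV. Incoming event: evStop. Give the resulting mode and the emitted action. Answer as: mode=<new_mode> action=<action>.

mode=M_NAV action=beep

current mode = M_NAV; filter table to that mode:
  (M_NAV, evStop) → (M_NAV, beep)  ← event matches
  (M_NAV, evContact) → (M_NAV, drive_stop)
  (M_NAV, evDetect) → (M_PICK, drive_stop)
event = evStop selects (M_NAV, beep)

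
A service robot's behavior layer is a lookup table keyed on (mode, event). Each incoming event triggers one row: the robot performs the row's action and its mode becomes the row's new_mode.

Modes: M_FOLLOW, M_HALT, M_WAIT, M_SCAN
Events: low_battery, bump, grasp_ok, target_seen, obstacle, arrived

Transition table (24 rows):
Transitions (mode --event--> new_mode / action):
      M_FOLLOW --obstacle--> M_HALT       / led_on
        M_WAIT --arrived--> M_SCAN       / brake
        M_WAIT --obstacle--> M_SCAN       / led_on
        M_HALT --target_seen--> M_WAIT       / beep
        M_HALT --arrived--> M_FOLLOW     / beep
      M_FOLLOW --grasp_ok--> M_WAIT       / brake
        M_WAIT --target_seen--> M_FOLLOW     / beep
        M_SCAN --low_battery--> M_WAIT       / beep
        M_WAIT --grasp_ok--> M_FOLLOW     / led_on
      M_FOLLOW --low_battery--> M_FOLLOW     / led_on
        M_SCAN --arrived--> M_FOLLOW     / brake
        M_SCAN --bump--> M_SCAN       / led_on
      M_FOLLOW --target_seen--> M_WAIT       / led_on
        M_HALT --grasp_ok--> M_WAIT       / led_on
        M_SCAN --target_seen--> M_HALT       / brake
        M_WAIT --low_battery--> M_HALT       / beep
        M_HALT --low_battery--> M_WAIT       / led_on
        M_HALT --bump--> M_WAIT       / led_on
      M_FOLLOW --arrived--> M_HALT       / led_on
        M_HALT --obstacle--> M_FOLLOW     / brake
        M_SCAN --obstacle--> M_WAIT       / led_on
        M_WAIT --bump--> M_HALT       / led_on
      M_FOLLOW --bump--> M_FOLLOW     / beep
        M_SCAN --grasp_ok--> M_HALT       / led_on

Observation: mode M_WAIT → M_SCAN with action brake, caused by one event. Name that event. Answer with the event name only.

try low_battery: (M_WAIT, low_battery) → (M_HALT, beep)
try bump: (M_WAIT, bump) → (M_HALT, led_on)
try grasp_ok: (M_WAIT, grasp_ok) → (M_FOLLOW, led_on)
try target_seen: (M_WAIT, target_seen) → (M_FOLLOW, beep)
try obstacle: (M_WAIT, obstacle) → (M_SCAN, led_on)
try arrived: (M_WAIT, arrived) → (M_SCAN, brake)  ← matches

arrived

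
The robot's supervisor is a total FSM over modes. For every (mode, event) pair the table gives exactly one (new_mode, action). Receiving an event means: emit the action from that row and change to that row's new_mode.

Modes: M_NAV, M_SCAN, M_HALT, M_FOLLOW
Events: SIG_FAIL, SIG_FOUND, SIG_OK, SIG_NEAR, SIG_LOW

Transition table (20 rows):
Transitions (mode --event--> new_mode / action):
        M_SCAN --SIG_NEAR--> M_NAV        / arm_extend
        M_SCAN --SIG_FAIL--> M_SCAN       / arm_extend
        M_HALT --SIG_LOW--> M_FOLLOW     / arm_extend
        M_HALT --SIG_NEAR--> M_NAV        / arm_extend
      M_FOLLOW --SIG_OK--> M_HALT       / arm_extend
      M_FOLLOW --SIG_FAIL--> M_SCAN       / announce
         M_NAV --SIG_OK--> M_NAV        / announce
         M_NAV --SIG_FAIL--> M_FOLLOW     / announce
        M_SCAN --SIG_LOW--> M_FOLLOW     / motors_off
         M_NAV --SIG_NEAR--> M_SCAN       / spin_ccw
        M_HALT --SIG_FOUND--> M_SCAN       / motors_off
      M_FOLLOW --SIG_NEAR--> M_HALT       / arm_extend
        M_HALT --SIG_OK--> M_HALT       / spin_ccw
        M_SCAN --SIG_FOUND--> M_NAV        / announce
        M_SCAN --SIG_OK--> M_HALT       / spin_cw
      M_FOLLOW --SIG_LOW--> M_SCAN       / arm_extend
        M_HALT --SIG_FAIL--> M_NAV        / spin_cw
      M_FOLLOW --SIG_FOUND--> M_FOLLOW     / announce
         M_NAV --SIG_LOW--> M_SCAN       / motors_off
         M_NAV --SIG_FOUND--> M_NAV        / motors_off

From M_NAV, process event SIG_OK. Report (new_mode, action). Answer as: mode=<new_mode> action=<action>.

mode=M_NAV action=announce

current mode = M_NAV; filter table to that mode:
  (M_NAV, SIG_OK) → (M_NAV, announce)  ← event matches
  (M_NAV, SIG_FAIL) → (M_FOLLOW, announce)
  (M_NAV, SIG_NEAR) → (M_SCAN, spin_ccw)
  (M_NAV, SIG_LOW) → (M_SCAN, motors_off)
  (M_NAV, SIG_FOUND) → (M_NAV, motors_off)
event = SIG_OK selects (M_NAV, announce)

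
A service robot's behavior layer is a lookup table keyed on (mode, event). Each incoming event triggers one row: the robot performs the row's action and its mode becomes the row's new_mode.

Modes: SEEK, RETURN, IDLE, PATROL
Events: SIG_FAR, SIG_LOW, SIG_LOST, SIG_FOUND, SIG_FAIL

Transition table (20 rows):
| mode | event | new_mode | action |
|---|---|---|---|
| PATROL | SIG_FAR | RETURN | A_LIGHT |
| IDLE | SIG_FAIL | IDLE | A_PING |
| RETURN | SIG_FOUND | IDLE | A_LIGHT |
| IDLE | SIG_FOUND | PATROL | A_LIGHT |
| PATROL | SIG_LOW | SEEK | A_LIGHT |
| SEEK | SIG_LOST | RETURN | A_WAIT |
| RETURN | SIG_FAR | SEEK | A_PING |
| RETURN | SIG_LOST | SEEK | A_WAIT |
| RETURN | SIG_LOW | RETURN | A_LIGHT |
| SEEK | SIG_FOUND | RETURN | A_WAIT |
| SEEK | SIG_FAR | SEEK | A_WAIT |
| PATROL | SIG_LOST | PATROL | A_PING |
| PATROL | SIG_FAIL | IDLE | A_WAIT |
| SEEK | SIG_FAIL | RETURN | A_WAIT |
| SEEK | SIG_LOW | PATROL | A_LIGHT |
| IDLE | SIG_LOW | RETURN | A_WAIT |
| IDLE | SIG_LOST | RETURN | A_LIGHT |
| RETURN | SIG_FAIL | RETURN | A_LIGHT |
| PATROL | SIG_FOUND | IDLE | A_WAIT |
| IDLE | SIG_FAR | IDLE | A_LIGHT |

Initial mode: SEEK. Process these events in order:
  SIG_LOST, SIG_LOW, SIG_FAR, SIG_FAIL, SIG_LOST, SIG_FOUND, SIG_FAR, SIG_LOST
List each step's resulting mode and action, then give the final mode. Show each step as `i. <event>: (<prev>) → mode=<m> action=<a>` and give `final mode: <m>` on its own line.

final mode: RETURN

1. SIG_LOST: (SEEK) → mode=RETURN action=A_WAIT
2. SIG_LOW: (RETURN) → mode=RETURN action=A_LIGHT
3. SIG_FAR: (RETURN) → mode=SEEK action=A_PING
4. SIG_FAIL: (SEEK) → mode=RETURN action=A_WAIT
5. SIG_LOST: (RETURN) → mode=SEEK action=A_WAIT
6. SIG_FOUND: (SEEK) → mode=RETURN action=A_WAIT
7. SIG_FAR: (RETURN) → mode=SEEK action=A_PING
8. SIG_LOST: (SEEK) → mode=RETURN action=A_WAIT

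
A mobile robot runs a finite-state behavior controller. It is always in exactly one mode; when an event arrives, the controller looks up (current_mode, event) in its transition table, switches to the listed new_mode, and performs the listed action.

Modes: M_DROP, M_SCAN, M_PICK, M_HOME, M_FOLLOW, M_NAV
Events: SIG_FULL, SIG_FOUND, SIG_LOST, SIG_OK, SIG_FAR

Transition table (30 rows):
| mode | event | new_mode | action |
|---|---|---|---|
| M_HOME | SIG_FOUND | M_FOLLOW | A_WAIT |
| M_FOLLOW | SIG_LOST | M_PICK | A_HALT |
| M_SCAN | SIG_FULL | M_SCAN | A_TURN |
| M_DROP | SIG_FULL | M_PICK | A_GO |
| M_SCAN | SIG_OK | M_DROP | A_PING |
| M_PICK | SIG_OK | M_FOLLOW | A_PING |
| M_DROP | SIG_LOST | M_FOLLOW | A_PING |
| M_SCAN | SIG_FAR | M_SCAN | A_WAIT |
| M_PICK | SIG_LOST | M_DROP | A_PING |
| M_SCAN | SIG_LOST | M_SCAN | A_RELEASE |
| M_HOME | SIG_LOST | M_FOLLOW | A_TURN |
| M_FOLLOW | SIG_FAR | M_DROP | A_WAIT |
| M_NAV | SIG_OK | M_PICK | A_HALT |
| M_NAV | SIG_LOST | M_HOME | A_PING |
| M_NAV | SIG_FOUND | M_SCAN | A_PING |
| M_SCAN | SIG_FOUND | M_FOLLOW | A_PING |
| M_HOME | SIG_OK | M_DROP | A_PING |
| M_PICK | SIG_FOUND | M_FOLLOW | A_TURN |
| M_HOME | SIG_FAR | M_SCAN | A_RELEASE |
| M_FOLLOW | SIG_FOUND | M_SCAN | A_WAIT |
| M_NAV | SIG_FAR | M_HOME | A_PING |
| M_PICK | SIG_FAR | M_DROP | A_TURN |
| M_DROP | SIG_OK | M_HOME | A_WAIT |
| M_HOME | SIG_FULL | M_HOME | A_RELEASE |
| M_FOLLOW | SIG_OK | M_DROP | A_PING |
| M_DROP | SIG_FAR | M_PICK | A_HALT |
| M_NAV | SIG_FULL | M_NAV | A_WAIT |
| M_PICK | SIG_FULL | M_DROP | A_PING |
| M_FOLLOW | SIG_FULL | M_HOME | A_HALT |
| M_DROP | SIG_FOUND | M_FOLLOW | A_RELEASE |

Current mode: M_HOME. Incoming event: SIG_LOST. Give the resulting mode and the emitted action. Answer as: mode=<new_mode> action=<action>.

current mode = M_HOME; filter table to that mode:
  (M_HOME, SIG_FOUND) → (M_FOLLOW, A_WAIT)
  (M_HOME, SIG_LOST) → (M_FOLLOW, A_TURN)  ← event matches
  (M_HOME, SIG_OK) → (M_DROP, A_PING)
  (M_HOME, SIG_FAR) → (M_SCAN, A_RELEASE)
  (M_HOME, SIG_FULL) → (M_HOME, A_RELEASE)
event = SIG_LOST selects (M_FOLLOW, A_TURN)

mode=M_FOLLOW action=A_TURN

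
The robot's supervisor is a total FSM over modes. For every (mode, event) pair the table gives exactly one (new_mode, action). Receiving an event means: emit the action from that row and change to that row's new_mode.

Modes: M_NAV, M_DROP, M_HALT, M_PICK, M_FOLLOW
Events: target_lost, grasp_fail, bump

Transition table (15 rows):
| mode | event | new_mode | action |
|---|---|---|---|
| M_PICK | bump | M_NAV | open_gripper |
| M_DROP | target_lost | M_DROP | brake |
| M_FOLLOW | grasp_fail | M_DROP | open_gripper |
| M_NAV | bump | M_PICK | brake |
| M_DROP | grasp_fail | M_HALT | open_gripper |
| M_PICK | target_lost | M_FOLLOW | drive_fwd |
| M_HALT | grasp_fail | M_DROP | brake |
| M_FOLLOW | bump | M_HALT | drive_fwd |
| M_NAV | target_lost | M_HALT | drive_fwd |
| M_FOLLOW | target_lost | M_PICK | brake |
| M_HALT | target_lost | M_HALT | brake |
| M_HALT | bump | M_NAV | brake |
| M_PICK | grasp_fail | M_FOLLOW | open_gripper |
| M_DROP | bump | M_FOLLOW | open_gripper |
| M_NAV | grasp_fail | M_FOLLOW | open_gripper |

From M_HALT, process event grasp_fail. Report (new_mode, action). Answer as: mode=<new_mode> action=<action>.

mode=M_DROP action=brake

current mode = M_HALT; filter table to that mode:
  (M_HALT, grasp_fail) → (M_DROP, brake)  ← event matches
  (M_HALT, target_lost) → (M_HALT, brake)
  (M_HALT, bump) → (M_NAV, brake)
event = grasp_fail selects (M_DROP, brake)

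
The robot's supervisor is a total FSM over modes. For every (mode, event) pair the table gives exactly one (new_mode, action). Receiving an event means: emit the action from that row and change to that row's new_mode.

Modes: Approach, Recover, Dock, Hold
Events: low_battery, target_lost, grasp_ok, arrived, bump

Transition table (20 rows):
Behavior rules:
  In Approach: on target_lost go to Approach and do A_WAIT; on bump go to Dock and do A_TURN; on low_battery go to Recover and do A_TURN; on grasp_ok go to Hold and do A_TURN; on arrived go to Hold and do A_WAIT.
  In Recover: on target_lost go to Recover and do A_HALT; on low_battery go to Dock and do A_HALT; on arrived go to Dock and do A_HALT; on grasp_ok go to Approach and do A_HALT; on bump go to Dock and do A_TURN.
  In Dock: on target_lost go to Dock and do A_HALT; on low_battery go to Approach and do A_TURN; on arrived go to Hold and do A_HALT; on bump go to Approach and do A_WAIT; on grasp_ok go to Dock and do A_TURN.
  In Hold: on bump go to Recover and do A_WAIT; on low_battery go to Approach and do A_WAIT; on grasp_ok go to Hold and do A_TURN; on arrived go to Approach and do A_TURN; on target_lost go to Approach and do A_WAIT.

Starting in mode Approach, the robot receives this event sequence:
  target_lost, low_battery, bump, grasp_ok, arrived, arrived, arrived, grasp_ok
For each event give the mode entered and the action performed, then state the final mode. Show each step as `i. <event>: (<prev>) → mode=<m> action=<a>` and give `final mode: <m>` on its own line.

final mode: Hold

1. target_lost: (Approach) → mode=Approach action=A_WAIT
2. low_battery: (Approach) → mode=Recover action=A_TURN
3. bump: (Recover) → mode=Dock action=A_TURN
4. grasp_ok: (Dock) → mode=Dock action=A_TURN
5. arrived: (Dock) → mode=Hold action=A_HALT
6. arrived: (Hold) → mode=Approach action=A_TURN
7. arrived: (Approach) → mode=Hold action=A_WAIT
8. grasp_ok: (Hold) → mode=Hold action=A_TURN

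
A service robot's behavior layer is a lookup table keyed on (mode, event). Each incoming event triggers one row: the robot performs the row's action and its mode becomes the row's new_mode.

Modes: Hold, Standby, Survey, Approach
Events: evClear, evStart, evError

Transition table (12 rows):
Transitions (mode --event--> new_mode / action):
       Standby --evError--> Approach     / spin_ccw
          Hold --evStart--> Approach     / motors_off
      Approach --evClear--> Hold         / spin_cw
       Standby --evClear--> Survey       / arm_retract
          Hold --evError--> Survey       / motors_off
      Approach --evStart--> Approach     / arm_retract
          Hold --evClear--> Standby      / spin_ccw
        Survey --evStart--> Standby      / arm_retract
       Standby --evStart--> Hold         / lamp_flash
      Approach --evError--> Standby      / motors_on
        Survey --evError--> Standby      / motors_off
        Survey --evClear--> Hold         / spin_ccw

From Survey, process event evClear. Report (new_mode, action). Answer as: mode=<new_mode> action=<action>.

mode=Hold action=spin_ccw

current mode = Survey; filter table to that mode:
  (Survey, evStart) → (Standby, arm_retract)
  (Survey, evError) → (Standby, motors_off)
  (Survey, evClear) → (Hold, spin_ccw)  ← event matches
event = evClear selects (Hold, spin_ccw)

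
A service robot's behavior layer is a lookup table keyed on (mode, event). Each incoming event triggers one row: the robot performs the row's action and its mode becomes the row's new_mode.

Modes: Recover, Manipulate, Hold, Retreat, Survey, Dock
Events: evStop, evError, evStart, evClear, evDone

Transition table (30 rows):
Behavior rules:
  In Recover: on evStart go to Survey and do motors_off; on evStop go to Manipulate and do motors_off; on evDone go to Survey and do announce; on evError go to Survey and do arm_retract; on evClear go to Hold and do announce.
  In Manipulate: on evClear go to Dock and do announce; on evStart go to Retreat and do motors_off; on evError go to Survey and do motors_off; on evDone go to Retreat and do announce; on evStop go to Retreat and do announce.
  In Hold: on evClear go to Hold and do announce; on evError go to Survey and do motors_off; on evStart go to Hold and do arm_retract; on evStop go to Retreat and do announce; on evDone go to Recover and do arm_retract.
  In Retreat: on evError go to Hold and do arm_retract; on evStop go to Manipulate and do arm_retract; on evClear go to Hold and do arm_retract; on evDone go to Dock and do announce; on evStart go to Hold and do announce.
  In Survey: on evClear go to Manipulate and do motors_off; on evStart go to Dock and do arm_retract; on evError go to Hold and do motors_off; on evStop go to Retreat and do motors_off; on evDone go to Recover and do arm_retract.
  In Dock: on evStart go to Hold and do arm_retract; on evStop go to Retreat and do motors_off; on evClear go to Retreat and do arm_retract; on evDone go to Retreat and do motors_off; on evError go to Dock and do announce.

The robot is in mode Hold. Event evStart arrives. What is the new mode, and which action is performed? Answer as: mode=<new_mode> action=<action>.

current mode = Hold; filter table to that mode:
  (Hold, evClear) → (Hold, announce)
  (Hold, evError) → (Survey, motors_off)
  (Hold, evStart) → (Hold, arm_retract)  ← event matches
  (Hold, evStop) → (Retreat, announce)
  (Hold, evDone) → (Recover, arm_retract)
event = evStart selects (Hold, arm_retract)

mode=Hold action=arm_retract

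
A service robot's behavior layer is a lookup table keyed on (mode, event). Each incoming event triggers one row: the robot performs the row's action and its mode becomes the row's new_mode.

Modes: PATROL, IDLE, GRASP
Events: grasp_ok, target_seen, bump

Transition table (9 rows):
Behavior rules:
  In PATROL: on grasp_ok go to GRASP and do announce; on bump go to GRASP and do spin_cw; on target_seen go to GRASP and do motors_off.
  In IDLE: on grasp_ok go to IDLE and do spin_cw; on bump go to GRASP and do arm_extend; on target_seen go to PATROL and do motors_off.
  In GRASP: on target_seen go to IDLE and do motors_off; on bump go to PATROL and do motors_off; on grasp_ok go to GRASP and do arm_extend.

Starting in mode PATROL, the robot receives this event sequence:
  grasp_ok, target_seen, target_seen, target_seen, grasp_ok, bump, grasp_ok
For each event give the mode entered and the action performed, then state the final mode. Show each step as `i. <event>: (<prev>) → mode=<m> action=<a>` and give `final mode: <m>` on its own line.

1. grasp_ok: (PATROL) → mode=GRASP action=announce
2. target_seen: (GRASP) → mode=IDLE action=motors_off
3. target_seen: (IDLE) → mode=PATROL action=motors_off
4. target_seen: (PATROL) → mode=GRASP action=motors_off
5. grasp_ok: (GRASP) → mode=GRASP action=arm_extend
6. bump: (GRASP) → mode=PATROL action=motors_off
7. grasp_ok: (PATROL) → mode=GRASP action=announce

final mode: GRASP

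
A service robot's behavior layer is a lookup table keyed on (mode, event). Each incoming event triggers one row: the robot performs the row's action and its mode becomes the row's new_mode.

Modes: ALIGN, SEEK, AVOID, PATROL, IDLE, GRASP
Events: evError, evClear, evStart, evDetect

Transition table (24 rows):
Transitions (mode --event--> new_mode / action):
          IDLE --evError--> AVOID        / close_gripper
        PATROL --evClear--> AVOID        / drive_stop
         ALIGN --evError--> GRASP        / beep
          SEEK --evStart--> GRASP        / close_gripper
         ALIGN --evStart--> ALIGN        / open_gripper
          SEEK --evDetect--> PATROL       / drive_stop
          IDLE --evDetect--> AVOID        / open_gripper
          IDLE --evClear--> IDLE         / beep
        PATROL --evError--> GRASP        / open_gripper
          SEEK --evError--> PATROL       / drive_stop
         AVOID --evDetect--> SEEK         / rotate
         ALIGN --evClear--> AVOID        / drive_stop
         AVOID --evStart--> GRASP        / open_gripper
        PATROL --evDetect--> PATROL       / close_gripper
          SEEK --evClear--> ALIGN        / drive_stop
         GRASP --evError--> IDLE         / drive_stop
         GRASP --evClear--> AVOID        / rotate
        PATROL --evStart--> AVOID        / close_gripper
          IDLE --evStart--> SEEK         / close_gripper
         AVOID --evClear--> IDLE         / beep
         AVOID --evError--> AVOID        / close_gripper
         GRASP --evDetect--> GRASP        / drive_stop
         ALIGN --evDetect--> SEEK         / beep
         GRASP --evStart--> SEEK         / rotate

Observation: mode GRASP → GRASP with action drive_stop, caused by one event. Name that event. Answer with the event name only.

evDetect

try evError: (GRASP, evError) → (IDLE, drive_stop)
try evClear: (GRASP, evClear) → (AVOID, rotate)
try evStart: (GRASP, evStart) → (SEEK, rotate)
try evDetect: (GRASP, evDetect) → (GRASP, drive_stop)  ← matches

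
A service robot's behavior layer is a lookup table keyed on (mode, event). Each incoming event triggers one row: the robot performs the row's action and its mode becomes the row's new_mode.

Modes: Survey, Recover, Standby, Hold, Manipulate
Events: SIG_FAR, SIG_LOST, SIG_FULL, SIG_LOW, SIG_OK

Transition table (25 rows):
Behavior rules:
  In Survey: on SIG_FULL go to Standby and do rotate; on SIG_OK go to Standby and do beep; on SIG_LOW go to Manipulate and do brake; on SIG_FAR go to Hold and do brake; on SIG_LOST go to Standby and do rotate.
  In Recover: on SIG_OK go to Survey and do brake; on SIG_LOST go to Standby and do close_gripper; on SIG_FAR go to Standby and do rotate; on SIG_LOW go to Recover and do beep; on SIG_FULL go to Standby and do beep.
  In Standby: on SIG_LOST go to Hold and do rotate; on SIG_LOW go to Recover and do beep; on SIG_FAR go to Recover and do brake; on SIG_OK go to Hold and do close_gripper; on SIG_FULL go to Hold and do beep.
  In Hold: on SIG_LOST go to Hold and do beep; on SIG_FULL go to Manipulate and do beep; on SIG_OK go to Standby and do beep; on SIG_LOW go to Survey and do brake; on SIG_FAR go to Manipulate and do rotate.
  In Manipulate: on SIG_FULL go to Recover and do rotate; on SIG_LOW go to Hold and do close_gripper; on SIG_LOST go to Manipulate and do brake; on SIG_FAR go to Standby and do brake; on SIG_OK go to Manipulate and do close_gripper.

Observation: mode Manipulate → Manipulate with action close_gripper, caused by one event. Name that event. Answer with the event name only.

SIG_OK

try SIG_FAR: (Manipulate, SIG_FAR) → (Standby, brake)
try SIG_LOST: (Manipulate, SIG_LOST) → (Manipulate, brake)
try SIG_FULL: (Manipulate, SIG_FULL) → (Recover, rotate)
try SIG_LOW: (Manipulate, SIG_LOW) → (Hold, close_gripper)
try SIG_OK: (Manipulate, SIG_OK) → (Manipulate, close_gripper)  ← matches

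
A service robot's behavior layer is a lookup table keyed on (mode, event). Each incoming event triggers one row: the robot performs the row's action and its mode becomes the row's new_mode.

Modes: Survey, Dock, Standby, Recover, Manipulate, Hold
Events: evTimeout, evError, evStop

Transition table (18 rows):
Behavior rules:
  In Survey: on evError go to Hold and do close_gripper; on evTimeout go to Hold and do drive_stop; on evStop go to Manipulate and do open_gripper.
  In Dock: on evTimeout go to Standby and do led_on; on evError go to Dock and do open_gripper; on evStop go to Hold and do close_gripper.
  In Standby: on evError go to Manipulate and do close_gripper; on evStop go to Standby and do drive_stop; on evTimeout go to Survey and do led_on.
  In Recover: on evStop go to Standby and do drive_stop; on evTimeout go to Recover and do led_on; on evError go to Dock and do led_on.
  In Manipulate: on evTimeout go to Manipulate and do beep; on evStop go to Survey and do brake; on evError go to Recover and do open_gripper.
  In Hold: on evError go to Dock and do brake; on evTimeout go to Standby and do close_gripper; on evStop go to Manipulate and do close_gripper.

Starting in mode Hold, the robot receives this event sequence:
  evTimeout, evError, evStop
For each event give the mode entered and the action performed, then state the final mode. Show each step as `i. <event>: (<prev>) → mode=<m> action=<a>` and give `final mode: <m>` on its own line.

final mode: Survey

1. evTimeout: (Hold) → mode=Standby action=close_gripper
2. evError: (Standby) → mode=Manipulate action=close_gripper
3. evStop: (Manipulate) → mode=Survey action=brake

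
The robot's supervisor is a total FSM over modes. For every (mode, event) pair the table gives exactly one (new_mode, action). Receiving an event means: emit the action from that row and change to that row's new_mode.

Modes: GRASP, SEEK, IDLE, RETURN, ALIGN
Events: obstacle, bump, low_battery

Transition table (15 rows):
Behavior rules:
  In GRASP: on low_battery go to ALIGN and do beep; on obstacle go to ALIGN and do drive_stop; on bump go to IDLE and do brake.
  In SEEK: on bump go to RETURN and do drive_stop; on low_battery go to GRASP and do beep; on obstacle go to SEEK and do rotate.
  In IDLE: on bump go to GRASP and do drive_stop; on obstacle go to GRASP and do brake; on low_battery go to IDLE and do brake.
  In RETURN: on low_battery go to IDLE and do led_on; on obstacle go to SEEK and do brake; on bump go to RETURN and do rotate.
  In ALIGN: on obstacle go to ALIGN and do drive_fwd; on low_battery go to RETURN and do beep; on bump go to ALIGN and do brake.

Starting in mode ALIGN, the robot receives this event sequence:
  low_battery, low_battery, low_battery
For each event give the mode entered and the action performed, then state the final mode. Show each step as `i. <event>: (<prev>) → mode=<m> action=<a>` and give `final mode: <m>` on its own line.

final mode: IDLE

1. low_battery: (ALIGN) → mode=RETURN action=beep
2. low_battery: (RETURN) → mode=IDLE action=led_on
3. low_battery: (IDLE) → mode=IDLE action=brake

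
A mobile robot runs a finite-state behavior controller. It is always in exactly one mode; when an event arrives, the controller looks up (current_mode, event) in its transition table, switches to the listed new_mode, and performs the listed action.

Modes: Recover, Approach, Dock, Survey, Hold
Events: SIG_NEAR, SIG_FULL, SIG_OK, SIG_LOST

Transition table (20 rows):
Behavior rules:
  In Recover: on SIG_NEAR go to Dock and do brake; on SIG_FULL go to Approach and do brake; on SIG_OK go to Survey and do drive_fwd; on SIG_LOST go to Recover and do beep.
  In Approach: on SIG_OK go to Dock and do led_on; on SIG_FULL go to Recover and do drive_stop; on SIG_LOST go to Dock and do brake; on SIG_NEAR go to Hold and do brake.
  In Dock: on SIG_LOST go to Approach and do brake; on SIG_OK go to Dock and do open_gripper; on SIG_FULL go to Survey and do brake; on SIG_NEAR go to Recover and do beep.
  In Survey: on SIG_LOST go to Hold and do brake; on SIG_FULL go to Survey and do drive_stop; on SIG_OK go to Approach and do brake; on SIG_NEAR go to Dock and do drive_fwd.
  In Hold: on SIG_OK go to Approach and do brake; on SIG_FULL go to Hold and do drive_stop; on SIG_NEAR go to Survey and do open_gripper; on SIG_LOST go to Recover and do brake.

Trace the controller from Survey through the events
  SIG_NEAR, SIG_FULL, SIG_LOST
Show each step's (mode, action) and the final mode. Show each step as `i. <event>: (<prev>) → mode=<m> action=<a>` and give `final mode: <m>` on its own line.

final mode: Hold

1. SIG_NEAR: (Survey) → mode=Dock action=drive_fwd
2. SIG_FULL: (Dock) → mode=Survey action=brake
3. SIG_LOST: (Survey) → mode=Hold action=brake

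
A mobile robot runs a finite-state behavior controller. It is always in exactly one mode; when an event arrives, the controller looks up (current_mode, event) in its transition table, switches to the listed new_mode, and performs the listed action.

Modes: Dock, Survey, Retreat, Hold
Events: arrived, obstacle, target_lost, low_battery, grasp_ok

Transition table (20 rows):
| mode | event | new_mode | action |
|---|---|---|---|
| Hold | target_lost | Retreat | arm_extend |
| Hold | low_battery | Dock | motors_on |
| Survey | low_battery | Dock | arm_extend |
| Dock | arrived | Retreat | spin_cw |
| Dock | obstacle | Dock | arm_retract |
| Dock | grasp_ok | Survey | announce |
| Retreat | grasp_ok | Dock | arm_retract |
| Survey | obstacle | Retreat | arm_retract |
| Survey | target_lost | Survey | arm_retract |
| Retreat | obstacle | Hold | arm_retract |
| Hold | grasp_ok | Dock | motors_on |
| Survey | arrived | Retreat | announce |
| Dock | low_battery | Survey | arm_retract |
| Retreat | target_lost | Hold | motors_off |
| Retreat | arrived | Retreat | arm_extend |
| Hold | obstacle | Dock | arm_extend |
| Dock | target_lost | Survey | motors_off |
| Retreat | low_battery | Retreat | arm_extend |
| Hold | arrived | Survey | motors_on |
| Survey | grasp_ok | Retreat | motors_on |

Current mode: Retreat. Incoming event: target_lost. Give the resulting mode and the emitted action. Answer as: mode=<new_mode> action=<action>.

mode=Hold action=motors_off

current mode = Retreat; filter table to that mode:
  (Retreat, grasp_ok) → (Dock, arm_retract)
  (Retreat, obstacle) → (Hold, arm_retract)
  (Retreat, target_lost) → (Hold, motors_off)  ← event matches
  (Retreat, arrived) → (Retreat, arm_extend)
  (Retreat, low_battery) → (Retreat, arm_extend)
event = target_lost selects (Hold, motors_off)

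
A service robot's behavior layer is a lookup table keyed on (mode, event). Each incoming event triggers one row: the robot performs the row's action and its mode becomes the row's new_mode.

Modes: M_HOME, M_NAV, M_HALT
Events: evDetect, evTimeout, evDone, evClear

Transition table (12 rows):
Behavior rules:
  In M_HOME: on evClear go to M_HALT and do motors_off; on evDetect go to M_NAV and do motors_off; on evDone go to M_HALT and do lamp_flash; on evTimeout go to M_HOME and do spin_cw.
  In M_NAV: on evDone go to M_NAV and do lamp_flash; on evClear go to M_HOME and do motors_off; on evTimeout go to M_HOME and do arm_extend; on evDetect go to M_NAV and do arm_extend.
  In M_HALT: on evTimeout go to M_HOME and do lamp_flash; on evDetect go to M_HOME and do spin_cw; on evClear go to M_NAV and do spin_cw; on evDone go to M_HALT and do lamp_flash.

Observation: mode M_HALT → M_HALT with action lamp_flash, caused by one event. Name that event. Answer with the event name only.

try evDetect: (M_HALT, evDetect) → (M_HOME, spin_cw)
try evTimeout: (M_HALT, evTimeout) → (M_HOME, lamp_flash)
try evDone: (M_HALT, evDone) → (M_HALT, lamp_flash)  ← matches
try evClear: (M_HALT, evClear) → (M_NAV, spin_cw)

evDone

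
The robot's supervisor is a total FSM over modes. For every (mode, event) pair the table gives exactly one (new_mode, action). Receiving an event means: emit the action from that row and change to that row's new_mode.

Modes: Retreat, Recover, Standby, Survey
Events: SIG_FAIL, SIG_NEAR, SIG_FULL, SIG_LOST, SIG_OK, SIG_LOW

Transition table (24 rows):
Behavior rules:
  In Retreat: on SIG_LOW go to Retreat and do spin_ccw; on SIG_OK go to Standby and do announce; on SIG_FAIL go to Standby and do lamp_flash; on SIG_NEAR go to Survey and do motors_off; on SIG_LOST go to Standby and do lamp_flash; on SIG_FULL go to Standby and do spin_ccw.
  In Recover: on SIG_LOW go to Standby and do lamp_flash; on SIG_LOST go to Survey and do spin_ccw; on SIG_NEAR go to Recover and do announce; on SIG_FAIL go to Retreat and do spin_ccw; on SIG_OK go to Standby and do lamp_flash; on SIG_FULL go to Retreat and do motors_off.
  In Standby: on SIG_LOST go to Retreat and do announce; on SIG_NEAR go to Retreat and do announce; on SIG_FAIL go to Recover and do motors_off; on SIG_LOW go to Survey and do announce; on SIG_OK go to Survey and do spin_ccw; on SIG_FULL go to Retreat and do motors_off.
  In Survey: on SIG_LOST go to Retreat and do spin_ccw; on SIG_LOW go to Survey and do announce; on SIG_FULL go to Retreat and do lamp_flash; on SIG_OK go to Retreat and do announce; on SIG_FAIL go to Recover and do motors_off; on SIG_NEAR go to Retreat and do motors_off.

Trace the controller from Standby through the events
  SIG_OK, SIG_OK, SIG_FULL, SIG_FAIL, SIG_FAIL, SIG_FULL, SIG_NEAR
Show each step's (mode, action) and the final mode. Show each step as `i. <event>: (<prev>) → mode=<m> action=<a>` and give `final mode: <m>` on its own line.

final mode: Retreat

1. SIG_OK: (Standby) → mode=Survey action=spin_ccw
2. SIG_OK: (Survey) → mode=Retreat action=announce
3. SIG_FULL: (Retreat) → mode=Standby action=spin_ccw
4. SIG_FAIL: (Standby) → mode=Recover action=motors_off
5. SIG_FAIL: (Recover) → mode=Retreat action=spin_ccw
6. SIG_FULL: (Retreat) → mode=Standby action=spin_ccw
7. SIG_NEAR: (Standby) → mode=Retreat action=announce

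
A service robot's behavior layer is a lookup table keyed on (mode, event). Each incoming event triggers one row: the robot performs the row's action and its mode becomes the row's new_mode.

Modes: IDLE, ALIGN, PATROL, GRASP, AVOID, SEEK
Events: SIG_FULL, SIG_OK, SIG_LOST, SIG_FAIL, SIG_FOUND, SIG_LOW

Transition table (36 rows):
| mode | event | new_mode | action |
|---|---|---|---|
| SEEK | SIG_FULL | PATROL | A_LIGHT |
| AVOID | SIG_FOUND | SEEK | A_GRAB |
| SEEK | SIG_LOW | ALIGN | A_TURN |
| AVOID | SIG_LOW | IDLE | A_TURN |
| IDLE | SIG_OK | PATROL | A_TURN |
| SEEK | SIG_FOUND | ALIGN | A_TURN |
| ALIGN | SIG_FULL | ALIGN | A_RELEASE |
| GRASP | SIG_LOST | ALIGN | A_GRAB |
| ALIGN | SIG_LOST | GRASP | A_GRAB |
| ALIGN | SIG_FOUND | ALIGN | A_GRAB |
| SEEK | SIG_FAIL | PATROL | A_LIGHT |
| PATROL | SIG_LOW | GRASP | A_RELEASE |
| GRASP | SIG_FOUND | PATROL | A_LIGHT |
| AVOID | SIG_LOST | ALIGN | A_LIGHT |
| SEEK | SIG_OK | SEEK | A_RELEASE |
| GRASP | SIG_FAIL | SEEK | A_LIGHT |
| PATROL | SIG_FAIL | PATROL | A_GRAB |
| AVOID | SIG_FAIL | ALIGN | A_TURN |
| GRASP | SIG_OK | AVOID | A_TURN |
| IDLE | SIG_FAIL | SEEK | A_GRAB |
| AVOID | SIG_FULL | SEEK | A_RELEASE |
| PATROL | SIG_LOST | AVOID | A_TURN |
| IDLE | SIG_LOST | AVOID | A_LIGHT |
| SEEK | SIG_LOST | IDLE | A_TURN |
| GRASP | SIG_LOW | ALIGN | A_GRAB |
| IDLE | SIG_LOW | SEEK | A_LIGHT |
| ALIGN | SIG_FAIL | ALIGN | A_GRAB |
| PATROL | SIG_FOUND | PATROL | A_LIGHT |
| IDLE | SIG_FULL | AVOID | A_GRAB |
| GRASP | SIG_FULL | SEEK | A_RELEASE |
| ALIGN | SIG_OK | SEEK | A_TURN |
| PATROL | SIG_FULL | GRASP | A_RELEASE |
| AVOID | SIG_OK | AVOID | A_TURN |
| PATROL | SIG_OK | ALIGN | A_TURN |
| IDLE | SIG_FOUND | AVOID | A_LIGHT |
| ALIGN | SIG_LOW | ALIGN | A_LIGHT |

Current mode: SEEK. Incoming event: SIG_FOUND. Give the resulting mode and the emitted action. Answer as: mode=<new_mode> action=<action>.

current mode = SEEK; filter table to that mode:
  (SEEK, SIG_FULL) → (PATROL, A_LIGHT)
  (SEEK, SIG_LOW) → (ALIGN, A_TURN)
  (SEEK, SIG_FOUND) → (ALIGN, A_TURN)  ← event matches
  (SEEK, SIG_FAIL) → (PATROL, A_LIGHT)
  (SEEK, SIG_OK) → (SEEK, A_RELEASE)
  (SEEK, SIG_LOST) → (IDLE, A_TURN)
event = SIG_FOUND selects (ALIGN, A_TURN)

mode=ALIGN action=A_TURN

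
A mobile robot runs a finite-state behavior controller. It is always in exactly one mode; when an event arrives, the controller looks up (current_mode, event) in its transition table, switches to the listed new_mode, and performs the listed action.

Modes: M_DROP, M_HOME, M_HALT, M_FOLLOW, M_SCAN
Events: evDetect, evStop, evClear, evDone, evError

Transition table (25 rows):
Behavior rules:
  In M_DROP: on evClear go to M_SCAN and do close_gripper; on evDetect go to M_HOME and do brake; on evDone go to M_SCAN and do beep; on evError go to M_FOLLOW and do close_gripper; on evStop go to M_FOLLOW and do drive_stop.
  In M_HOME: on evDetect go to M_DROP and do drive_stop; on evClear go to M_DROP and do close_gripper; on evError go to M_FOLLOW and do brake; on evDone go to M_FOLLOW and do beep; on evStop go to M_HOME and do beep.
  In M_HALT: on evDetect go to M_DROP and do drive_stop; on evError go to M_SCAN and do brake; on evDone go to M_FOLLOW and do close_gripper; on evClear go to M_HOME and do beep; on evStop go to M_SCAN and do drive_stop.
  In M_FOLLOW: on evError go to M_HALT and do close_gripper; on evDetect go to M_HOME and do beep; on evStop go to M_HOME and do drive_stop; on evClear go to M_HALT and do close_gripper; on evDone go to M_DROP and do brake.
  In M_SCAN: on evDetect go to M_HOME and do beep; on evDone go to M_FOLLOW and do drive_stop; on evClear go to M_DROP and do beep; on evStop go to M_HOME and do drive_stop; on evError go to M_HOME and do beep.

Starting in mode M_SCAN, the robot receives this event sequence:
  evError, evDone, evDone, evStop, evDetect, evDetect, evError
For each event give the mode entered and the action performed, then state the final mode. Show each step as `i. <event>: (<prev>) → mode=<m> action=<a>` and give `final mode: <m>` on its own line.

1. evError: (M_SCAN) → mode=M_HOME action=beep
2. evDone: (M_HOME) → mode=M_FOLLOW action=beep
3. evDone: (M_FOLLOW) → mode=M_DROP action=brake
4. evStop: (M_DROP) → mode=M_FOLLOW action=drive_stop
5. evDetect: (M_FOLLOW) → mode=M_HOME action=beep
6. evDetect: (M_HOME) → mode=M_DROP action=drive_stop
7. evError: (M_DROP) → mode=M_FOLLOW action=close_gripper

final mode: M_FOLLOW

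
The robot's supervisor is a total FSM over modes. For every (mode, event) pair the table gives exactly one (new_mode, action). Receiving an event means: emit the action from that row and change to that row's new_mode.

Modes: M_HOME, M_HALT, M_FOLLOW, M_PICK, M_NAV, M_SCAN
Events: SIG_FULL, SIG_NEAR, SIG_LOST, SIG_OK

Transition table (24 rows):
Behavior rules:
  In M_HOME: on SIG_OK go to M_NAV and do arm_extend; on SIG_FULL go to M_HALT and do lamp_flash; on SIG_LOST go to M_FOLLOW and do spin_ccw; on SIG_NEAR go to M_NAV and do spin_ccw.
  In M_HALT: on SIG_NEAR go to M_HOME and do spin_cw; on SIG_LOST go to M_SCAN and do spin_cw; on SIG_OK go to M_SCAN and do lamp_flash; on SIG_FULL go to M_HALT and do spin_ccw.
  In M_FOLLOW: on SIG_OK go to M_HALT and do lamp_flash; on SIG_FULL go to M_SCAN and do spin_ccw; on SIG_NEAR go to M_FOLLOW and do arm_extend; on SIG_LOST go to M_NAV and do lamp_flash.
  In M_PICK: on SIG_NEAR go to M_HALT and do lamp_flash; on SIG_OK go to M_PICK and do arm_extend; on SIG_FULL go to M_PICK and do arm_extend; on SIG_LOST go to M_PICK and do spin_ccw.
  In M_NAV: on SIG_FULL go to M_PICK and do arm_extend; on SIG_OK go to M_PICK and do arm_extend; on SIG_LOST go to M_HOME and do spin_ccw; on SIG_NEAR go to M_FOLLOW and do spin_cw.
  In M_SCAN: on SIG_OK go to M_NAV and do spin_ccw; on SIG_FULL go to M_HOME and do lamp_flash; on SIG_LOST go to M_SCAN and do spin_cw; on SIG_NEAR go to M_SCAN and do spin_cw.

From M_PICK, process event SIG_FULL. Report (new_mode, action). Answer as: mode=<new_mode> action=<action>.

current mode = M_PICK; filter table to that mode:
  (M_PICK, SIG_NEAR) → (M_HALT, lamp_flash)
  (M_PICK, SIG_OK) → (M_PICK, arm_extend)
  (M_PICK, SIG_FULL) → (M_PICK, arm_extend)  ← event matches
  (M_PICK, SIG_LOST) → (M_PICK, spin_ccw)
event = SIG_FULL selects (M_PICK, arm_extend)

mode=M_PICK action=arm_extend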